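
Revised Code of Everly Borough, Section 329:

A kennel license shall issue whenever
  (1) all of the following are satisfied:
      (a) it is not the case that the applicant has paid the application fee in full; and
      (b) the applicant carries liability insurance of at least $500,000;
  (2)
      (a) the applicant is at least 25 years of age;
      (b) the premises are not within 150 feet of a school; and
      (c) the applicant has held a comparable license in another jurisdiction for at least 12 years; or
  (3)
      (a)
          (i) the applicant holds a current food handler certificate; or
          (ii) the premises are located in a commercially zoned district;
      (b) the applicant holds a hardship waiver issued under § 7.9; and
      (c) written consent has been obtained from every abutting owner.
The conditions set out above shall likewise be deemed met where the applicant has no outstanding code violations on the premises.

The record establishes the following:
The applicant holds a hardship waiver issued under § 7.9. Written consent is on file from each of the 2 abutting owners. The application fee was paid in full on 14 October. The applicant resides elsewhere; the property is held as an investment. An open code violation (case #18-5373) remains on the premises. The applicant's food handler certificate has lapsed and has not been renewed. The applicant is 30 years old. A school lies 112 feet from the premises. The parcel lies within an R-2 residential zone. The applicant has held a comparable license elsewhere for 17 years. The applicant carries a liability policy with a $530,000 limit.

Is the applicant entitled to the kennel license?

(a) not (fee paid) — not satisfied.
(b) insurance ≥ $500,000 — met.
(1) = F AND T = false.
(a) age ≥ 25 — met.
(b) ≥150 ft from school — fails.
(c) prior license ≥ 12 yr — holds.
(2): T AND F AND T → false.
(i) food handler cert. — fails.
(ii) commercially zoned — not met.
(a): F OR F → false.
(b) hardship waiver — satisfied.
(c) all abutters consent — holds.
(3): F AND T AND T → false.
So Overall is not satisfied (F OR F OR F).
Exception (no code violations) — not satisfied.
Result: main false OR exception false → false.

No — denied.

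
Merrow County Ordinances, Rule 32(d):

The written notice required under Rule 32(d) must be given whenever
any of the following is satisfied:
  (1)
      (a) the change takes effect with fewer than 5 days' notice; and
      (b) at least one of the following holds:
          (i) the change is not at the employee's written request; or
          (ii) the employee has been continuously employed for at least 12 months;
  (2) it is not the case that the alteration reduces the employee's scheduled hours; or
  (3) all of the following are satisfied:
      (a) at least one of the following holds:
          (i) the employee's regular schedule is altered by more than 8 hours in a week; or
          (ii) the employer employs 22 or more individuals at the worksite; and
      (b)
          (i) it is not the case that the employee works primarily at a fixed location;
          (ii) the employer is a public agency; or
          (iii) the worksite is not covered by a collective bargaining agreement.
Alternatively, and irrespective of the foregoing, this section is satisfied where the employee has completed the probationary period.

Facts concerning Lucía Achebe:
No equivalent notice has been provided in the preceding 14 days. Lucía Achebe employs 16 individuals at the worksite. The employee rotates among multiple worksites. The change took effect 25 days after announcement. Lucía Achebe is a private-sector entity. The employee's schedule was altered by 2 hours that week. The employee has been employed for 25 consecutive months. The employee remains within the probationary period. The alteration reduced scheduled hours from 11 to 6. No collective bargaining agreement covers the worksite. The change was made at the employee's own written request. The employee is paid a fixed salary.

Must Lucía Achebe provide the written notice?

(a) < 5 days' notice — not satisfied.
(i) not employee-requested — fails.
(ii) tenure ≥ 12 mo. — met.
(b): F OR T → true.
(1): F AND T → false.
(2) not (hours reduced) — fails.
(i) schedule shift > 8h — not satisfied.
(ii) ≥ 22 at site — fails.
So (a) is not satisfied (F OR F).
(i) not (fixed location) — holds.
(ii) public agency — not satisfied.
(iii) no CBA — satisfied.
So (b) is satisfied (T OR F OR T).
So (3) is not satisfied (F AND T).
Overall: F OR F OR F → false.
Exception (past probation) — not satisfied.
Result: main false OR exception false → false.

No — not required.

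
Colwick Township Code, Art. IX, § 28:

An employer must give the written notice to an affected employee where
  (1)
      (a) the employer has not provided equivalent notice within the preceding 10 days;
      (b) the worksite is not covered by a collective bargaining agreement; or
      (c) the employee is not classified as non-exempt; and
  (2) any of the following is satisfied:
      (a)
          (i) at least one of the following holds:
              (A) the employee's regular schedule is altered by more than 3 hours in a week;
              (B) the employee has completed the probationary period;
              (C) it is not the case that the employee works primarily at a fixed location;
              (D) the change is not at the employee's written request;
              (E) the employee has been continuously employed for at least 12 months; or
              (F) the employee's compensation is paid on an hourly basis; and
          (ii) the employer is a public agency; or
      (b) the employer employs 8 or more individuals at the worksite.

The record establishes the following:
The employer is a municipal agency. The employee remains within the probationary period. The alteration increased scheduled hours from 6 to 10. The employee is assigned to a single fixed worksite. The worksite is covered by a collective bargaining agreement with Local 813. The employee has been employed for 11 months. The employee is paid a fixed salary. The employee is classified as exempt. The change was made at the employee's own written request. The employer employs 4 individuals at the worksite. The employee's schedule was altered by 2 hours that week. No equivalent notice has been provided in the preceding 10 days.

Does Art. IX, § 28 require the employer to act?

(a) no recent notice — met.
(b) no CBA — not met.
(c) not (non-exempt) — holds.
So (1) is satisfied (T OR F OR T).
(A) schedule shift > 3h — not met.
(B) past probation — not satisfied.
(C) not (fixed location) — not met.
(D) not employee-requested — not satisfied.
(E) tenure ≥ 12 mo. — fails.
(F) hourly-paid — not satisfied.
(i): F OR F OR F OR F OR F OR F → false.
(ii) public agency — satisfied.
(a) = F AND T = false.
(b) ≥ 8 at site — fails.
(2) = F OR F = false.
So Overall is not satisfied (T AND F).

No — not required.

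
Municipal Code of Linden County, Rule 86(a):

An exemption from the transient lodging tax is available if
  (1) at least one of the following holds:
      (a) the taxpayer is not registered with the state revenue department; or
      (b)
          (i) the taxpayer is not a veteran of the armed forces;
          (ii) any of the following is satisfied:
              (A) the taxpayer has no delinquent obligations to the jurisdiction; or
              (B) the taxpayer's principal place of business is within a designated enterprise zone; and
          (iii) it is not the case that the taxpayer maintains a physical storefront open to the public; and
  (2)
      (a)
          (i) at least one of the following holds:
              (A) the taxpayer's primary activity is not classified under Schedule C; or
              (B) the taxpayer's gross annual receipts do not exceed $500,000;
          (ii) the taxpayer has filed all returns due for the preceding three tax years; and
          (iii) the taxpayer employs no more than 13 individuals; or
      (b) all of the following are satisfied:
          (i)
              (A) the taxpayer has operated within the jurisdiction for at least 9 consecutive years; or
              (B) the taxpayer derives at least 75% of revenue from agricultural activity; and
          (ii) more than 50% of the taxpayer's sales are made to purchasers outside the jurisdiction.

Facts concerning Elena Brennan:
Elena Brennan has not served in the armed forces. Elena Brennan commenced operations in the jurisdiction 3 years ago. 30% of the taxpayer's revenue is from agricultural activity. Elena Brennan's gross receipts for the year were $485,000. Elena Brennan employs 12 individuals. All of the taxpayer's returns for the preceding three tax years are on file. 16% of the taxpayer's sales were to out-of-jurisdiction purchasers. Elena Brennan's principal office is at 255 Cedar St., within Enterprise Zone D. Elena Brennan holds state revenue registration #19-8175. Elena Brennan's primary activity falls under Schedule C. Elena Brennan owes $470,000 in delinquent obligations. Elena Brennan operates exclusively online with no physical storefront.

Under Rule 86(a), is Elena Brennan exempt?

Yes — exempt.

(a) not (state-registered) — not satisfied.
(i) not (veteran) — met.
(A) no delinquency — not satisfied.
(B) in enterprise zone — holds.
So (ii) is satisfied (F OR T).
(iii) not (has storefront) — met.
So (b) is satisfied (T AND T AND T).
(1) = F OR T = true.
(A) not (Schedule C activity) — fails.
(B) receipts ≤ $500,000 — satisfied.
(i): F OR T → true.
(ii) returns current — holds.
(iii) ≤ 13 employees — holds.
(a): T AND T AND T → true.
(A) ≥ 9 yrs in jurisdiction — not satisfied.
(B) ≥75% agricultural — not met.
So (i) is not satisfied (F OR F).
(ii) >50% out-of-jur. sales — not met.
So (b) is not satisfied (F AND F).
(2): T OR F → true.
So Overall is satisfied (T AND T).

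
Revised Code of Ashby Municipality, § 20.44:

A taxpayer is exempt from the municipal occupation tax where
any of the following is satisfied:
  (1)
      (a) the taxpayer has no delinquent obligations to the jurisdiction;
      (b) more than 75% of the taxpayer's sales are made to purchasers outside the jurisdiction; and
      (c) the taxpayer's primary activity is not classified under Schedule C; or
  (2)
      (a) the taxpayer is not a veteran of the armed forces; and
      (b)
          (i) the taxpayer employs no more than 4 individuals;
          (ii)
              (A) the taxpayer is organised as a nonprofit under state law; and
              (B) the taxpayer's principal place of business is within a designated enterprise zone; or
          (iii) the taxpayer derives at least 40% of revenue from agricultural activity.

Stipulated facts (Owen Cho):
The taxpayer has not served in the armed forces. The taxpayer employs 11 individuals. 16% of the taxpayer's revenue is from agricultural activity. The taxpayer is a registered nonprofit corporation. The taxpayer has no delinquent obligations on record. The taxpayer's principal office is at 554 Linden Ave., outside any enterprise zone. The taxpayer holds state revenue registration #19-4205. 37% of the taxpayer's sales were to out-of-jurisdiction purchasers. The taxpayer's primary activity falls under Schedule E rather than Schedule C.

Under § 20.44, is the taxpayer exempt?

(a) no delinquency — holds.
(b) >75% out-of-jur. sales — fails.
(c) not (Schedule C activity) — holds.
(1) = T AND F AND T = false.
(a) not (veteran) — satisfied.
(i) ≤ 4 employees — not met.
(A) nonprofit — met.
(B) in enterprise zone — not satisfied.
So (ii) is not satisfied (T AND F).
(iii) ≥40% agricultural — not met.
(b) = F OR F OR F = false.
(2): T AND F → false.
Overall = F OR F = false.

No — not exempt.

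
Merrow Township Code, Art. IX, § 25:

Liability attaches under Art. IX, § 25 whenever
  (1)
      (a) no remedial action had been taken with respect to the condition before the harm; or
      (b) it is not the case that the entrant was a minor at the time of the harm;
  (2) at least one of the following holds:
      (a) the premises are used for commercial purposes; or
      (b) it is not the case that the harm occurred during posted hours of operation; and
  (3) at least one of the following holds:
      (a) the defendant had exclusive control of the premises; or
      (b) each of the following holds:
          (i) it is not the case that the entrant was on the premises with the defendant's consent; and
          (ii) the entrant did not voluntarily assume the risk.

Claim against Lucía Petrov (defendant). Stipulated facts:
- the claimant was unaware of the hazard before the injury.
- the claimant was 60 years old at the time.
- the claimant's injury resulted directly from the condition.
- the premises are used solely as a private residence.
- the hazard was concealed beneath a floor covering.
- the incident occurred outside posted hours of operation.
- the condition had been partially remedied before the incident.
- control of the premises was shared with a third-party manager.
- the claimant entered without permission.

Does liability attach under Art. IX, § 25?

(a) no remedial action — not met.
(b) not (entrant a minor) — holds.
(1): F OR T → true.
(a) commercial use — fails.
(b) not (during posted hours) — satisfied.
(2) = F OR T = true.
(a) exclusive control — not met.
(i) not (consent to enter) — met.
(ii) no assumed risk — satisfied.
(b): T AND T → true.
So (3) is satisfied (F OR T).
So Overall is satisfied (T AND T AND T).

Yes — liable.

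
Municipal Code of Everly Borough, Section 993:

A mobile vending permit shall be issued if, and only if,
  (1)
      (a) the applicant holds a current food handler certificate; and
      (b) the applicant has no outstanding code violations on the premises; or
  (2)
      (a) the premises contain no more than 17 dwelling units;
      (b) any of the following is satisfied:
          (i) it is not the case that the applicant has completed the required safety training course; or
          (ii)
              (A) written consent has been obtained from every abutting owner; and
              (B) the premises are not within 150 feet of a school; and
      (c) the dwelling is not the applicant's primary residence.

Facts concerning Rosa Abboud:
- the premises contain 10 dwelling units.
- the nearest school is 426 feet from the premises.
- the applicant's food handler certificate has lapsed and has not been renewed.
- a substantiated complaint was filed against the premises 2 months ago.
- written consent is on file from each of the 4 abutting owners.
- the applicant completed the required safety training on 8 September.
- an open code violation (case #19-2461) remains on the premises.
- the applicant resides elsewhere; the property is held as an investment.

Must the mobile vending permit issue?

(a) food handler cert. — not satisfied.
(b) no code violations — not met.
(1): F AND F → false.
(a) ≤ 17 units — satisfied.
(i) not (safety training) — not satisfied.
(A) all abutters consent — holds.
(B) ≥150 ft from school — holds.
(ii): T AND T → true.
(b) = F OR T = true.
(c) not (primary residence) — met.
(2) = T AND T AND T = true.
So Overall is satisfied (F OR T).

Yes — granted.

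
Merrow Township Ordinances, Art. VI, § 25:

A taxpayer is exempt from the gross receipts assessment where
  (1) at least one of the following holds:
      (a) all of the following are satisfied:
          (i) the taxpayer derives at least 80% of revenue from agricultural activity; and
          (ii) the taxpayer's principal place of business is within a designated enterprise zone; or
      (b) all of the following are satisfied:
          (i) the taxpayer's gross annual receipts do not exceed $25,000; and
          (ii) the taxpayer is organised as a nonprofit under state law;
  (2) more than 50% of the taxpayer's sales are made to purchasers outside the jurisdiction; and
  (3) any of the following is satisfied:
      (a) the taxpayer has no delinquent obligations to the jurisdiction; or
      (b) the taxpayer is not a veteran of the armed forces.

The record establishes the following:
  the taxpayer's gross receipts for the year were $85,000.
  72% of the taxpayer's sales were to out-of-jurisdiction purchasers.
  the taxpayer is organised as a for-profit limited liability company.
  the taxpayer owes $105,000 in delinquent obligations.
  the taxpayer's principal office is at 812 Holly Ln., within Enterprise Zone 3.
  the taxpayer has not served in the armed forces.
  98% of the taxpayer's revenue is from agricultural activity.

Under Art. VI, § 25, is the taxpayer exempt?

(i) ≥80% agricultural — satisfied.
(ii) in enterprise zone — satisfied.
So (a) is satisfied (T AND T).
(i) receipts ≤ $25,000 — not met.
(ii) nonprofit — fails.
(b) = F AND F = false.
(1): T OR F → true.
(2) >50% out-of-jur. sales — met.
(a) no delinquency — not satisfied.
(b) not (veteran) — met.
(3) = F OR T = true.
So Overall is satisfied (T AND T AND T).

Yes — exempt.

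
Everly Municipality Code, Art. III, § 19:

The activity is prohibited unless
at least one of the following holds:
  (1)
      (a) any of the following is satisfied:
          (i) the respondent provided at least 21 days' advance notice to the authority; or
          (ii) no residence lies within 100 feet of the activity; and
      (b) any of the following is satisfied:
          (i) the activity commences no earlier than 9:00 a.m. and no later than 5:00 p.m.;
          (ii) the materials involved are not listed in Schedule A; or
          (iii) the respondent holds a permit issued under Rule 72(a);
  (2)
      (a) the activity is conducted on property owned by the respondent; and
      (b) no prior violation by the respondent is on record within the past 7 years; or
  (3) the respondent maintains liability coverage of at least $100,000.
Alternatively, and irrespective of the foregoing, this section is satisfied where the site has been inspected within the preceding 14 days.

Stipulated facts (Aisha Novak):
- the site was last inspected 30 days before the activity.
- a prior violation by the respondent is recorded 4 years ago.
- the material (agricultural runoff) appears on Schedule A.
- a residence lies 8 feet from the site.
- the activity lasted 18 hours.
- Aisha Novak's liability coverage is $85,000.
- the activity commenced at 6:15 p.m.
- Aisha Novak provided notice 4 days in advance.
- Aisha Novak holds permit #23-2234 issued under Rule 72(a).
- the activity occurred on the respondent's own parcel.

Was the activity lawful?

(i) ≥21 days' notice — not satisfied.
(ii) no residence in 100 ft — not met.
(a): F OR F → false.
(i) start within hours — not met.
(ii) not (Schedule A material) — not satisfied.
(iii) holds permit — satisfied.
(b): F OR F OR T → true.
So (1) is not satisfied (F AND T).
(a) own property — holds.
(b) no prior violation — not met.
So (2) is not satisfied (T AND F).
(3) coverage ≥ $100,000 — not satisfied.
So Overall is not satisfied (F OR F OR F).
Exception (site inspected) — not satisfied.
Result: main false OR exception false → false.

No — unlawful.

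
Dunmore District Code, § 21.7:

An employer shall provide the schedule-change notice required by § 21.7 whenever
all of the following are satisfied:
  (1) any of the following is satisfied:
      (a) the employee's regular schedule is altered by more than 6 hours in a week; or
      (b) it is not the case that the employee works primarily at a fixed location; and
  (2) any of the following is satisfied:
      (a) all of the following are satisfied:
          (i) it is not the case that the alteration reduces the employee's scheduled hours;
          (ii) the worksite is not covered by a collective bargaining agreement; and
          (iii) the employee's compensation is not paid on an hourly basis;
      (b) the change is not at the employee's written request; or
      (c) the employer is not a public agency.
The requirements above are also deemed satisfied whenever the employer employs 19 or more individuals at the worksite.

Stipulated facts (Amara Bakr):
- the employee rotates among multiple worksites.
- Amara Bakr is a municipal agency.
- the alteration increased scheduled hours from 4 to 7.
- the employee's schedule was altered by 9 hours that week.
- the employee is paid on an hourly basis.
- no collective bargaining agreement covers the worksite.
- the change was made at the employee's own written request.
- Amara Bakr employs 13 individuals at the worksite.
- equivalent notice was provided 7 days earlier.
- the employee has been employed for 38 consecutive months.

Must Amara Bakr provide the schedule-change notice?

No — not required.

(a) schedule shift > 6h — met.
(b) not (fixed location) — met.
(1): T OR T → true.
(i) not (hours reduced) — holds.
(ii) no CBA — met.
(iii) not (hourly-paid) — not met.
(a): T AND T AND F → false.
(b) not employee-requested — fails.
(c) not (public agency) — not satisfied.
(2) = F OR F OR F = false.
Overall = T AND F = false.
Exception (≥ 19 at site) — not satisfied.
Result: main false OR exception false → false.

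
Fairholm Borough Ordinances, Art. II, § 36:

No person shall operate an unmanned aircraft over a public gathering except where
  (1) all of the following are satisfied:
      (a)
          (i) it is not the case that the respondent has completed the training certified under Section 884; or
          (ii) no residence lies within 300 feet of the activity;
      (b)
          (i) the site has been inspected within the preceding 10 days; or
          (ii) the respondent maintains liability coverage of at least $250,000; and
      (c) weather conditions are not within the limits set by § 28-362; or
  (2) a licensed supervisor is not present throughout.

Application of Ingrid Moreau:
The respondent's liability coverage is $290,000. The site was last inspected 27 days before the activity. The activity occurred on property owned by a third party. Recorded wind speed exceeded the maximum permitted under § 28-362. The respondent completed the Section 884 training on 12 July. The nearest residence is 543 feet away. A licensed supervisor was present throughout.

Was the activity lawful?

Yes — lawful.

(i) not (training certified) — not met.
(ii) no residence in 300 ft — holds.
(a) = F OR T = true.
(i) site inspected — not satisfied.
(ii) coverage ≥ $250,000 — met.
So (b) is satisfied (F OR T).
(c) not (weather ok) — satisfied.
So (1) is satisfied (T AND T AND T).
(2) not (supervisor present) — not satisfied.
Overall: T OR F → true.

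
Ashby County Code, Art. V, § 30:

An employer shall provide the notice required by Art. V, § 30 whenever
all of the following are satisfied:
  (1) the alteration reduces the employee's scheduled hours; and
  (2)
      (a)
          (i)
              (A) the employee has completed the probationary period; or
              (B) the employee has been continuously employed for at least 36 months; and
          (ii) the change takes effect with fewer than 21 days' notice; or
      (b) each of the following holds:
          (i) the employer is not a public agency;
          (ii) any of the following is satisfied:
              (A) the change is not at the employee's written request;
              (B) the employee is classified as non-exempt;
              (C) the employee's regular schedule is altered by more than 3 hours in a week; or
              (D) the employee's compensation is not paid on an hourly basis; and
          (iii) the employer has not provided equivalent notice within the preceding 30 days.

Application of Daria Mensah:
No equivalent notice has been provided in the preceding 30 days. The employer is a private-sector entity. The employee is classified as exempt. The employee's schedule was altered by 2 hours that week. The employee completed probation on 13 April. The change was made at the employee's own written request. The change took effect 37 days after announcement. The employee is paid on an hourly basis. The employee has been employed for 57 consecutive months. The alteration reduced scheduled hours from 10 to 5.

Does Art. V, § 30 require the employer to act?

(1) hours reduced — met.
(A) past probation — satisfied.
(B) tenure ≥ 36 mo. — holds.
(i) = T OR T = true.
(ii) < 21 days' notice — not satisfied.
(a) = T AND F = false.
(i) not (public agency) — satisfied.
(A) not employee-requested — not satisfied.
(B) non-exempt — not satisfied.
(C) schedule shift > 3h — not met.
(D) not (hourly-paid) — not satisfied.
(ii): F OR F OR F OR F → false.
(iii) no recent notice — holds.
(b): T AND F AND T → false.
So (2) is not satisfied (F OR F).
Overall: T AND F → false.

No — not required.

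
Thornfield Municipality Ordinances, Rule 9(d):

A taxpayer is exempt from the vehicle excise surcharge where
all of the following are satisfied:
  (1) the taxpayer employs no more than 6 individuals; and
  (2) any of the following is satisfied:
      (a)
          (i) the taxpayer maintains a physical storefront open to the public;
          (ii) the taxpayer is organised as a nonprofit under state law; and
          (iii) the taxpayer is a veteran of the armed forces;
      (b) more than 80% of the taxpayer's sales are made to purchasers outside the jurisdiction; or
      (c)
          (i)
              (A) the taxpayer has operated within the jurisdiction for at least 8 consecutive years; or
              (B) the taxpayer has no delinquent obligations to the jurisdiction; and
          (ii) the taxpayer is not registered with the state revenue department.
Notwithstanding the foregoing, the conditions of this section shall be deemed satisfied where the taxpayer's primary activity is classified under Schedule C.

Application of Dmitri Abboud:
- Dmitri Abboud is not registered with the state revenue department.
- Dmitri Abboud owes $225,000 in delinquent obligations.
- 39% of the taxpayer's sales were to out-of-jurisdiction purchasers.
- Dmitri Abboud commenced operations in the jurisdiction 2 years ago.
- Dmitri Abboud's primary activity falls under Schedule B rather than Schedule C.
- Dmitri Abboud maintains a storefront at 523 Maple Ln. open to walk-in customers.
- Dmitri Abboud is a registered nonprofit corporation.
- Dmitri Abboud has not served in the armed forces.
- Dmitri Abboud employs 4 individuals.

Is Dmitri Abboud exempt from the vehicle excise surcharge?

No — not exempt.

(1) ≤ 6 employees — met.
(i) has storefront — met.
(ii) nonprofit — met.
(iii) veteran — fails.
So (a) is not satisfied (T AND T AND F).
(b) >80% out-of-jur. sales — fails.
(A) ≥ 8 yrs in jurisdiction — not satisfied.
(B) no delinquency — fails.
(i) = F OR F = false.
(ii) not (state-registered) — satisfied.
(c) = F AND T = false.
So (2) is not satisfied (F OR F OR F).
So Overall is not satisfied (T AND F).
Exception (Schedule C activity) — not satisfied.
Result: main false OR exception false → false.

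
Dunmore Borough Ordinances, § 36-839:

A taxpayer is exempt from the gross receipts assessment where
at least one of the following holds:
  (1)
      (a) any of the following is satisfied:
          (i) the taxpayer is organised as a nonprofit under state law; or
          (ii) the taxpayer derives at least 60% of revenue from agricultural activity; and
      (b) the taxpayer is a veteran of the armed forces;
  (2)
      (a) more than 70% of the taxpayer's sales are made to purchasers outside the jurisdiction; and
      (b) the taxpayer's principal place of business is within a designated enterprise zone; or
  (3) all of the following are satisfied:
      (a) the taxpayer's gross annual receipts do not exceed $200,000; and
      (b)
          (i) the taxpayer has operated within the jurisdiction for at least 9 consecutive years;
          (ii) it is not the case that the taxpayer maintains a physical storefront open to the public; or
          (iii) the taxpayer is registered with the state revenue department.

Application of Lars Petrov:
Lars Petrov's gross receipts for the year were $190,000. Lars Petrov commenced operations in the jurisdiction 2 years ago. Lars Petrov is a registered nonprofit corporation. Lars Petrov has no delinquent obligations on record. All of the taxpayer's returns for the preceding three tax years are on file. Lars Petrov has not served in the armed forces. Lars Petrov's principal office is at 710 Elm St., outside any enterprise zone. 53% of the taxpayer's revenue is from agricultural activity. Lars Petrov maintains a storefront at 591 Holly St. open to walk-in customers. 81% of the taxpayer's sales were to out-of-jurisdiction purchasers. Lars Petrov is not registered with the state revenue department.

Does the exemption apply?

(i) nonprofit — satisfied.
(ii) ≥60% agricultural — not satisfied.
So (a) is satisfied (T OR F).
(b) veteran — not met.
(1): T AND F → false.
(a) >70% out-of-jur. sales — satisfied.
(b) in enterprise zone — not met.
So (2) is not satisfied (T AND F).
(a) receipts ≤ $200,000 — satisfied.
(i) ≥ 9 yrs in jurisdiction — not satisfied.
(ii) not (has storefront) — not met.
(iii) state-registered — fails.
(b): F OR F OR F → false.
(3): T AND F → false.
Overall = F OR F OR F = false.

No — not exempt.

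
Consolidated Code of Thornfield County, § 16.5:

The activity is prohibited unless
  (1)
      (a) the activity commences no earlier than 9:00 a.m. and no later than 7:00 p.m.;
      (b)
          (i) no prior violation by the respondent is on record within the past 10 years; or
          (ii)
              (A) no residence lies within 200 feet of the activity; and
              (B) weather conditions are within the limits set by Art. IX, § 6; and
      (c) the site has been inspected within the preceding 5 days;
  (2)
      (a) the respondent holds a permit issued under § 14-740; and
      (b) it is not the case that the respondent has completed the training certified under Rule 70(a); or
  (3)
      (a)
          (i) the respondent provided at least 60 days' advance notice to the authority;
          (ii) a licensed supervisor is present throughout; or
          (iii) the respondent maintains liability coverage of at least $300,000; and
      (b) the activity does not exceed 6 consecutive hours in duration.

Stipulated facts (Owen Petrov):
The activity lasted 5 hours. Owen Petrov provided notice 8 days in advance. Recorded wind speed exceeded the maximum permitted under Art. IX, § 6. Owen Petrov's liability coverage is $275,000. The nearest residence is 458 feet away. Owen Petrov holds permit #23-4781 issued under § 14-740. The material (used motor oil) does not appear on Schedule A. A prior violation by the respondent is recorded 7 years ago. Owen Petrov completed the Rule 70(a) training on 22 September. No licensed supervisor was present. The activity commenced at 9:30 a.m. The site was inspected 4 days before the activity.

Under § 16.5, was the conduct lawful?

No — unlawful.

(a) start within hours — satisfied.
(i) no prior violation — fails.
(A) no residence in 200 ft — holds.
(B) weather ok — fails.
(ii): T AND F → false.
So (b) is not satisfied (F OR F).
(c) site inspected — satisfied.
(1) = T AND F AND T = false.
(a) holds permit — holds.
(b) not (training certified) — fails.
So (2) is not satisfied (T AND F).
(i) ≥60 days' notice — fails.
(ii) supervisor present — not met.
(iii) coverage ≥ $300,000 — not met.
(a) = F OR F OR F = false.
(b) ≤ 6 hrs duration — holds.
(3): F AND T → false.
Overall: F OR F OR F → false.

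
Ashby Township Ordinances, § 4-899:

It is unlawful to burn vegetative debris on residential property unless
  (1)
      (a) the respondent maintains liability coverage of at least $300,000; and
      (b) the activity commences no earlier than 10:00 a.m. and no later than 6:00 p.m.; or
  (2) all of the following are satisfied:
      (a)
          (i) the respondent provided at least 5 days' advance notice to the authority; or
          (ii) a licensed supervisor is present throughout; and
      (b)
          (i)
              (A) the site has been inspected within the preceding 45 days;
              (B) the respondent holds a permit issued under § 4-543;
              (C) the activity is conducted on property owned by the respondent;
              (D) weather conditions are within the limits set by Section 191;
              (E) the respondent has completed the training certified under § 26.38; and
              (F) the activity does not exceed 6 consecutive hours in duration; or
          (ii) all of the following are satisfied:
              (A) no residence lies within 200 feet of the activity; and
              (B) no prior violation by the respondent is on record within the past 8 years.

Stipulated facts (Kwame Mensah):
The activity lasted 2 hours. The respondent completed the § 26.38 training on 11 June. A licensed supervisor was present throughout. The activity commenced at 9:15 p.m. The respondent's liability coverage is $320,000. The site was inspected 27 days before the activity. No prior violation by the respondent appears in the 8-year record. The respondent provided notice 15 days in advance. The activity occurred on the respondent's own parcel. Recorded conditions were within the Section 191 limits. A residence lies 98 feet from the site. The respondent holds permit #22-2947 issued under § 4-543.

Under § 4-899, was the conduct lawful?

(a) coverage ≥ $300,000 — satisfied.
(b) start within hours — not satisfied.
(1) = T AND F = false.
(i) ≥5 days' notice — met.
(ii) supervisor present — satisfied.
So (a) is satisfied (T OR T).
(A) site inspected — holds.
(B) holds permit — met.
(C) own property — satisfied.
(D) weather ok — satisfied.
(E) training certified — holds.
(F) ≤ 6 hrs duration — met.
(i): T AND T AND T AND T AND T AND T → true.
(A) no residence in 200 ft — not met.
(B) no prior violation — met.
(ii): F AND T → false.
(b) = T OR F = true.
So (2) is satisfied (T AND T).
Overall = F OR T = true.

Yes — lawful.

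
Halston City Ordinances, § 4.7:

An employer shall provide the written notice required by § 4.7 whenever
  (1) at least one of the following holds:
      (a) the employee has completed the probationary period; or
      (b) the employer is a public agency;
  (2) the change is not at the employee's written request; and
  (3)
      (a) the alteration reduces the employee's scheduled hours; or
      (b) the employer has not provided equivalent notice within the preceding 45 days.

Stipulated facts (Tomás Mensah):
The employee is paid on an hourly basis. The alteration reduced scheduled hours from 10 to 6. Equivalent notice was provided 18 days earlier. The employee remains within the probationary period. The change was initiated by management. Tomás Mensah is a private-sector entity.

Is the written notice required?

No — not required.

(a) past probation — fails.
(b) public agency — fails.
(1) = F OR F = false.
(2) not employee-requested — holds.
(a) hours reduced — satisfied.
(b) no recent notice — fails.
(3) = T OR F = true.
So Overall is not satisfied (F AND T AND T).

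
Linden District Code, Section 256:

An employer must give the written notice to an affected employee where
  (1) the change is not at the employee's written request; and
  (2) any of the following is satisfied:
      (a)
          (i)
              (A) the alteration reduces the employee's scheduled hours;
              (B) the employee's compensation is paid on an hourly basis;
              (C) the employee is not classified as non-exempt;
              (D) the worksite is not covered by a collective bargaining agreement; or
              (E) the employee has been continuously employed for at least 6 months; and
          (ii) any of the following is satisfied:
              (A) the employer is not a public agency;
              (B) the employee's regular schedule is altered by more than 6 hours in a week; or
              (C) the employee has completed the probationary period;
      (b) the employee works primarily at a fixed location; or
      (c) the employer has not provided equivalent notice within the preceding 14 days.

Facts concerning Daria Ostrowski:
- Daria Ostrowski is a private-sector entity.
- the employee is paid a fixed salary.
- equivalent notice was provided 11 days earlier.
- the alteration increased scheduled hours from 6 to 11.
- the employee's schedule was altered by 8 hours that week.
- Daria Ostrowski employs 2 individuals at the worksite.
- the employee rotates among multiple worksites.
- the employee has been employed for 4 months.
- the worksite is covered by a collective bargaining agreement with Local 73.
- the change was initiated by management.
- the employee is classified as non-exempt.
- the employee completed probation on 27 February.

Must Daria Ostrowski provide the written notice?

(1) not employee-requested — met.
(A) hours reduced — not met.
(B) hourly-paid — fails.
(C) not (non-exempt) — not met.
(D) no CBA — fails.
(E) tenure ≥ 6 mo. — not met.
(i) = F OR F OR F OR F OR F = false.
(A) not (public agency) — satisfied.
(B) schedule shift > 6h — satisfied.
(C) past probation — met.
(ii) = T OR T OR T = true.
(a): F AND T → false.
(b) fixed location — not satisfied.
(c) no recent notice — fails.
So (2) is not satisfied (F OR F OR F).
So Overall is not satisfied (T AND F).

No — not required.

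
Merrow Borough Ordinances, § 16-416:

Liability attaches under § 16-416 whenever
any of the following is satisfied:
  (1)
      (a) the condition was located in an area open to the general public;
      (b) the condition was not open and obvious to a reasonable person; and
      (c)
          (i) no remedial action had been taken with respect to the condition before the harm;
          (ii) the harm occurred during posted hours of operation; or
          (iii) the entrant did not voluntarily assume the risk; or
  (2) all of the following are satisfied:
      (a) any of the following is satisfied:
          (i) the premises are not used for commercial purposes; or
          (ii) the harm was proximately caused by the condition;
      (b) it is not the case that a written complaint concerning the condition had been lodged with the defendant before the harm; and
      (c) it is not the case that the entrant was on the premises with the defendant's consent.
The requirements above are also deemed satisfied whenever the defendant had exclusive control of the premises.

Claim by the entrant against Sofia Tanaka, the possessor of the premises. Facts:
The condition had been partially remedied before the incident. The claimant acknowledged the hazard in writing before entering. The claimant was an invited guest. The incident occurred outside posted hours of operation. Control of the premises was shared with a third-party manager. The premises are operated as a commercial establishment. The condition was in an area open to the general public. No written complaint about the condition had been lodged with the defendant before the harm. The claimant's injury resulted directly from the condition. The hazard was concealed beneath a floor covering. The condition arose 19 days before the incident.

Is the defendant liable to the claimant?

No — not liable.

(a) public area — holds.
(b) not open/obvious — holds.
(i) no remedial action — not satisfied.
(ii) during posted hours — fails.
(iii) no assumed risk — fails.
(c) = F OR F OR F = false.
So (1) is not satisfied (T AND T AND F).
(i) not (commercial use) — not satisfied.
(ii) proximate cause — satisfied.
So (a) is satisfied (F OR T).
(b) not (complaint lodged) — met.
(c) not (consent to enter) — fails.
(2) = T AND T AND F = false.
Overall = F OR F = false.
Exception (exclusive control) — not satisfied.
Result: main false OR exception false → false.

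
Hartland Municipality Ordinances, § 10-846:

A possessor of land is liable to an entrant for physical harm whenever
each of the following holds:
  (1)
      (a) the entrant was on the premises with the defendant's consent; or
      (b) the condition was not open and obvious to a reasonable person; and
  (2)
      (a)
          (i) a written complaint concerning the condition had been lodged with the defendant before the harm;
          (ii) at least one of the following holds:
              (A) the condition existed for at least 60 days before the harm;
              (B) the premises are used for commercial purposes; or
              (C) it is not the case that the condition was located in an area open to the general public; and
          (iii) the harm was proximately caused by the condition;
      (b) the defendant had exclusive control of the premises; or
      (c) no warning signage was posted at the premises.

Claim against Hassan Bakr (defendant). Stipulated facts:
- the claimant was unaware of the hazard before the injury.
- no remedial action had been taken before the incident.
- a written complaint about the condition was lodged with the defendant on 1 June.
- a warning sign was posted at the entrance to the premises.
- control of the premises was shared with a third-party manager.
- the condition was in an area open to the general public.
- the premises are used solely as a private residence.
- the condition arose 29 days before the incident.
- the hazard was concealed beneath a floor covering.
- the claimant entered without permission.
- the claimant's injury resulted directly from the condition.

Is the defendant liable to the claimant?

(a) consent to enter — fails.
(b) not open/obvious — satisfied.
(1) = F OR T = true.
(i) complaint lodged — satisfied.
(A) condition ≥60 days old — fails.
(B) commercial use — fails.
(C) not (public area) — fails.
(ii) = F OR F OR F = false.
(iii) proximate cause — satisfied.
(a) = T AND F AND T = false.
(b) exclusive control — fails.
(c) no signage posted — not satisfied.
So (2) is not satisfied (F OR F OR F).
Overall: T AND F → false.

No — not liable.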